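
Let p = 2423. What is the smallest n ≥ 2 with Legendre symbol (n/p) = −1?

5

(2/2423) = +1, so 2 is a residue.
(3/2423) = +1, so 3 is a residue.
(4/2423) = +1, so 4 is a residue.
(5/2423) = −1, so 5 is the smallest positive non-residue mod 2423.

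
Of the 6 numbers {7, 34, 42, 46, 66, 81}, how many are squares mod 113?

2

(7/113) = +1 → QR.
(34/113) = -1 → non-residue.
(42/113) = -1 → non-residue.
(46/113) = -1 → non-residue.
(66/113) = -1 → non-residue.
(81/113) = +1 → QR.
Total quadratic residues among the 6: 2.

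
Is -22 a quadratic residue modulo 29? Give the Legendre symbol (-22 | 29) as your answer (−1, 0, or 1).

1

Euler's criterion: (-22/29) ≡ 7^14 (mod 29).
7^2 ≡ 20 (mod 29)
7^4 ≡ 23 (mod 29)
7^8 ≡ 7 (mod 29)
7^14 = 7^(8+4+2) ≡ 1 (mod 29).
Result is 1, so (-22/29) = 1.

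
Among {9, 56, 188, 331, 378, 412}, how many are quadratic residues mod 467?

(9/467) = +1 → QR.
(56/467) = -1 → non-residue.
(188/467) = +1 → QR.
(331/467) = +1 → QR.
(378/467) = -1 → non-residue.
(412/467) = -1 → non-residue.
Total quadratic residues among the 6: 3.

3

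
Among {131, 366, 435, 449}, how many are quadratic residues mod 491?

(131/491) = +1 → QR.
(366/491) = -1 → non-residue.
(435/491) = -1 → non-residue.
(449/491) = -1 → non-residue.
Total quadratic residues among the 4: 1.

1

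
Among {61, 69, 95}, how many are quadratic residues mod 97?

2

(61/97) = +1 → QR.
(69/97) = -1 → non-residue.
(95/97) = +1 → QR.
Total quadratic residues among the 3: 2.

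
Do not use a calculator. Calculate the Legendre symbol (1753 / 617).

Euler's criterion: (1753/617) ≡ 519^308 (mod 617).
519^2 ≡ 349 (mod 617)
519^4 ≡ 252 (mod 617)
519^8 ≡ 570 (mod 617)
519^16 ≡ 358 (mod 617)
519^32 ≡ 445 (mod 617)
519^64 ≡ 585 (mod 617)
519^128 ≡ 407 (mod 617)
519^256 ≡ 293 (mod 617)
519^308 = 519^(256+32+16+4) ≡ 1 (mod 617).
Result is 1, so (1753/617) = 1.

1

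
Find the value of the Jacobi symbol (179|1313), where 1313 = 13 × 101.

Reciprocity: 179 ≡ 3 and 1313 ≡ 1 (mod 4), so (179/1313) = +(1313/179).
Reduce top mod 179: now compute (60/179).
Pull out 2^2: since 179 ≡ 3 (mod 8), (2/179) = -1, so (2/179)^2 = +1.
Reciprocity: 15 ≡ 3 and 179 ≡ 3 (mod 4), so (15/179) = −(179/15).
Reduce top mod 15: now compute (14/15).
Pull out 2: since 15 ≡ 7 (mod 8), (2/15) = +1.
Reciprocity: 7 ≡ 3 and 15 ≡ 3 (mod 4), so (7/15) = −(15/7).
Reduce top mod 7: now compute (1/7).
Reached (1/7) = 1. Collecting the sign flips along the way, the symbol is +1.

1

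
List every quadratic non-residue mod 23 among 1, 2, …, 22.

5,7,10,11,14,15,17,19,20,21,22

Square k = 1,…,11 (k and 23−k give the same square):
1²=1, 2²=4, 3²=9, 4²=16, 5²≡2, 6²≡13, 7²≡3, 8²≡18, 9²≡12, 10²≡8, 11²≡6 (mod 23).
The residues are {1, 2, 3, 4, 6, 8, 9, 12, 13, 16, 18}; the non-residues are the remaining 11 nonzero classes.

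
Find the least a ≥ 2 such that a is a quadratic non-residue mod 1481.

3

(2/1481) = +1, so 2 is a residue.
(3/1481) = −1, so 3 is the smallest positive non-residue mod 1481.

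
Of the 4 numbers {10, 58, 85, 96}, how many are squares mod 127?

0

(10/127) = -1 → non-residue.
(58/127) = -1 → non-residue.
(85/127) = -1 → non-residue.
(96/127) = -1 → non-residue.
Total quadratic residues among the 4: 0.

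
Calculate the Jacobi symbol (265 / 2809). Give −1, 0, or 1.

0

Reciprocity: 265 ≡ 1 and 2809 ≡ 1 (mod 4), so (265/2809) = +(2809/265).
Reduce top mod 265: now compute (159/265).
Reciprocity: 159 ≡ 3 and 265 ≡ 1 (mod 4), so (159/265) = +(265/159).
Reduce top mod 159: now compute (106/159).
Pull out 2: since 159 ≡ 7 (mod 8), (2/159) = +1.
Reciprocity: 53 ≡ 1 and 159 ≡ 3 (mod 4), so (53/159) = +(159/53).
Reduce top mod 53: now compute (0/53).
Top reduces to 0: gcd > 1, so the symbol is 0.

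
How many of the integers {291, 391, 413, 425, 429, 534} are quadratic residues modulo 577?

(291/577) = -1 → non-residue.
(391/577) = +1 → QR.
(413/577) = -1 → non-residue.
(425/577) = +1 → QR.
(429/577) = -1 → non-residue.
(534/577) = -1 → non-residue.
Total quadratic residues among the 6: 2.

2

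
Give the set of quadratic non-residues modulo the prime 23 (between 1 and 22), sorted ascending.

Square k = 1,…,11 (k and 23−k give the same square):
1²=1, 2²=4, 3²=9, 4²=16, 5²≡2, 6²≡13, 7²≡3, 8²≡18, 9²≡12, 10²≡8, 11²≡6 (mod 23).
The residues are {1, 2, 3, 4, 6, 8, 9, 12, 13, 16, 18}; the non-residues are the remaining 11 nonzero classes.

5,7,10,11,14,15,17,19,20,21,22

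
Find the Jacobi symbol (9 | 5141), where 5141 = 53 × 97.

1

Reciprocity: 9 ≡ 1 and 5141 ≡ 1 (mod 4), so (9/5141) = +(5141/9).
Reduce top mod 9: now compute (2/9).
Pull out 2: since 9 ≡ 1 (mod 8), (2/9) = +1.
Reached (1/9) = 1. Collecting the sign flips along the way, the symbol is +1.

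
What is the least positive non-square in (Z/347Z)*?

2

(2/347) = −1, so 2 is the smallest positive non-residue mod 347.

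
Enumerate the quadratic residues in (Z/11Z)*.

Square k = 1,…,5 (k and 11−k give the same square):
1²=1, 2²=4, 3²=9, 4²≡5, 5²≡3 (mod 11).
So the quadratic residues mod 11 are {1, 3, 4, 5, 9}.

1 3 4 5 9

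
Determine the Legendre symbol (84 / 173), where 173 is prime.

1

Pull out 2^2: since 173 ≡ 5 (mod 8), (2/173) = -1, so (2/173)^2 = +1.
Reciprocity: 21 ≡ 1 and 173 ≡ 1 (mod 4), so (21/173) = +(173/21).
Reduce top mod 21: now compute (5/21).
Reciprocity: 5 ≡ 1 and 21 ≡ 1 (mod 4), so (5/21) = +(21/5).
Reduce top mod 5: now compute (1/5).
Reached (1/5) = 1. Collecting the sign flips along the way, the symbol is +1.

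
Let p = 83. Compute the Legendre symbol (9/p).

Euler's criterion: (9/83) ≡ 9^41 (mod 83).
9^2 ≡ 81 (mod 83)
9^4 ≡ 4 (mod 83)
9^8 ≡ 16 (mod 83)
9^16 ≡ 7 (mod 83)
9^32 ≡ 49 (mod 83)
9^41 = 9^(32+8+1) ≡ 1 (mod 83).
Result is 1, so (9/83) = 1.

1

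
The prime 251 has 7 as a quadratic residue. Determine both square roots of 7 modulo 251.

42, 209

Since 251 ≡ 3 (mod 4), a square root of 7 is 7^((251+1)/4) = 7^63 mod 251.
Repeated squaring: 7^2≡49, 7^4≡142, 7^8≡84, 7^16≡28, 7^32≡31 (mod 251).
7^63 = 7^(32+16+8+4+2+1) ≡ 209 (mod 251).
Check: 209² = 43681 ≡ 7 (mod 251). The two roots are 42 and 209.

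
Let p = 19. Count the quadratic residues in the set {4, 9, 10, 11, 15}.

(4/19) = +1 → QR.
(9/19) = +1 → QR.
(10/19) = -1 → non-residue.
(11/19) = +1 → QR.
(15/19) = -1 → non-residue.
Total quadratic residues among the 5: 3.

3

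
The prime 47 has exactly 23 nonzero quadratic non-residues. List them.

Square k = 1,…,23 (k and 47−k give the same square):
1²=1, 2²=4, 3²=9, 4²=16, 5²=25, 6²=36, 7²≡2, 8²≡17, 9²≡34, 10²≡6, 11²≡27, 12²≡3, 13²≡28, 14²≡8, 15²≡37, 16²≡21, 17²≡7, 18²≡42, 19²≡32, 20²≡24, 21²≡18, 22²≡14, 23²≡12 (mod 47).
The residues are {1, 2, 3, 4, 6, 7, 8, 9, 12, 14, 16, 17, 18, 21, 24, 25, 27, 28, 32, 34, 36, 37, 42}; the non-residues are the remaining 23 nonzero classes.

5 10 11 13 15 19 20 22 23 26 29 30 31 33 35 38 39 40 41 43 44 45 46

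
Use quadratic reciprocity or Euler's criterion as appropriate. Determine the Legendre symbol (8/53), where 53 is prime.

-1

Pull out 2^3: since 53 ≡ 5 (mod 8), (2/53) = -1, so (2/53)^3 = -1.
Reached (1/53) = 1. Collecting the sign flips along the way, the symbol is -1.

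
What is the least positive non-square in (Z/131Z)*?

(2/131) = −1, so 2 is the smallest positive non-residue mod 131.

2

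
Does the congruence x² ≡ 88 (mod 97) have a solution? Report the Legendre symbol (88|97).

1

Pull out 2^3: since 97 ≡ 1 (mod 8), (2/97) = +1, so (2/97)^3 = +1.
Reciprocity: 11 ≡ 3 and 97 ≡ 1 (mod 4), so (11/97) = +(97/11).
Reduce top mod 11: now compute (9/11).
Reciprocity: 9 ≡ 1 and 11 ≡ 3 (mod 4), so (9/11) = +(11/9).
Reduce top mod 9: now compute (2/9).
Pull out 2: since 9 ≡ 1 (mod 8), (2/9) = +1.
Reached (1/9) = 1. Collecting the sign flips along the way, the symbol is +1.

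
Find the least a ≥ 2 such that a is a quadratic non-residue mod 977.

3

(2/977) = +1, so 2 is a residue.
(3/977) = −1, so 3 is the smallest positive non-residue mod 977.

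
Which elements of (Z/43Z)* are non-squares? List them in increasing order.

Square k = 1,…,21 (k and 43−k give the same square):
1²=1, 2²=4, 3²=9, 4²=16, 5²=25, 6²=36, 7²≡6, 8²≡21, 9²≡38, 10²≡14, 11²≡35, 12²≡15, 13²≡40, 14²≡24, 15²≡10, 16²≡41, 17²≡31, 18²≡23, 19²≡17, 20²≡13, 21²≡11 (mod 43).
The residues are {1, 4, 6, 9, 10, 11, 13, 14, 15, 16, 17, 21, 23, 24, 25, 31, 35, 36, 38, 40, 41}; the non-residues are the remaining 21 nonzero classes.

2 3 5 7 8 12 18 19 20 22 26 27 28 29 30 32 33 34 37 39 42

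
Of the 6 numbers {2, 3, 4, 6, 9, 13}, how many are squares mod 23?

(2/23) = +1 → QR.
(3/23) = +1 → QR.
(4/23) = +1 → QR.
(6/23) = +1 → QR.
(9/23) = +1 → QR.
(13/23) = +1 → QR.
Total quadratic residues among the 6: 6.

6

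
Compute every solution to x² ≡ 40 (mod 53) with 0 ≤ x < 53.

53 ≡ 1 (mod 4), so we find a root by search.
Trying successive values, 26² = 676 ≡ 40 (mod 53). The other root is 53 − 26 = 27.

26, 27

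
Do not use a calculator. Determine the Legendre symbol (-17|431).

1

First reduce: -17 ≡ 414 (mod 431).
Pull out 2: since 431 ≡ 7 (mod 8), (2/431) = +1.
Reciprocity: 207 ≡ 3 and 431 ≡ 3 (mod 4), so (207/431) = −(431/207).
Reduce top mod 207: now compute (17/207).
Reciprocity: 17 ≡ 1 and 207 ≡ 3 (mod 4), so (17/207) = +(207/17).
Reduce top mod 17: now compute (3/17).
Reciprocity: 3 ≡ 3 and 17 ≡ 1 (mod 4), so (3/17) = +(17/3).
Reduce top mod 3: now compute (2/3).
Pull out 2: since 3 ≡ 3 (mod 8), (2/3) = -1.
Reached (1/3) = 1. Collecting the sign flips along the way, the symbol is +1.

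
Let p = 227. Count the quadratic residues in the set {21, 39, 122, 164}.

(21/227) = +1 → QR.
(39/227) = -1 → non-residue.
(122/227) = +1 → QR.
(164/227) = -1 → non-residue.
Total quadratic residues among the 4: 2.

2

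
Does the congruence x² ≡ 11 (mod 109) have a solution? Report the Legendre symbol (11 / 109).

-1

Reciprocity: 11 ≡ 3 and 109 ≡ 1 (mod 4), so (11/109) = +(109/11).
Reduce top mod 11: now compute (10/11).
Pull out 2: since 11 ≡ 3 (mod 8), (2/11) = -1.
Reciprocity: 5 ≡ 1 and 11 ≡ 3 (mod 4), so (5/11) = +(11/5).
Reduce top mod 5: now compute (1/5).
Reached (1/5) = 1. Collecting the sign flips along the way, the symbol is -1.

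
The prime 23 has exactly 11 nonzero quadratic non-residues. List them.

5 7 10 11 14 15 17 19 20 21 22

Square k = 1,…,11 (k and 23−k give the same square):
1²=1, 2²=4, 3²=9, 4²=16, 5²≡2, 6²≡13, 7²≡3, 8²≡18, 9²≡12, 10²≡8, 11²≡6 (mod 23).
The residues are {1, 2, 3, 4, 6, 8, 9, 12, 13, 16, 18}; the non-residues are the remaining 11 nonzero classes.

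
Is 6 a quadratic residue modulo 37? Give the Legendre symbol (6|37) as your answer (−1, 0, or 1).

Euler's criterion: (6/37) ≡ 6^18 (mod 37).
6^2 ≡ 36 (mod 37)
6^4 ≡ 1 (mod 37)
6^8 ≡ 1 (mod 37)
6^16 ≡ 1 (mod 37)
6^18 = 6^(16+2) ≡ 36 (mod 37).
Result is 36 ≡ −1, so (6/37) = −1.

-1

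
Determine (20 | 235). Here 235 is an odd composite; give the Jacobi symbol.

0

Pull out 2^2: since 235 ≡ 3 (mod 8), (2/235) = -1, so (2/235)^2 = +1.
Reciprocity: 5 ≡ 1 and 235 ≡ 3 (mod 4), so (5/235) = +(235/5).
Reduce top mod 5: now compute (0/5).
Top reduces to 0: gcd > 1, so the symbol is 0.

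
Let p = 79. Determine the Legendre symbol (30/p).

-1

Pull out 2: since 79 ≡ 7 (mod 8), (2/79) = +1.
Reciprocity: 15 ≡ 3 and 79 ≡ 3 (mod 4), so (15/79) = −(79/15).
Reduce top mod 15: now compute (4/15).
Pull out 2^2: since 15 ≡ 7 (mod 8), (2/15) = +1, so (2/15)^2 = +1.
Reached (1/15) = 1. Collecting the sign flips along the way, the symbol is -1.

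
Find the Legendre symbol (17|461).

Reciprocity: 17 ≡ 1 and 461 ≡ 1 (mod 4), so (17/461) = +(461/17).
Reduce top mod 17: now compute (2/17).
Pull out 2: since 17 ≡ 1 (mod 8), (2/17) = +1.
Reached (1/17) = 1. Collecting the sign flips along the way, the symbol is +1.

1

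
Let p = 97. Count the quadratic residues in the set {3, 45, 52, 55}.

1

(3/97) = +1 → QR.
(45/97) = -1 → non-residue.
(52/97) = -1 → non-residue.
(55/97) = -1 → non-residue.
Total quadratic residues among the 4: 1.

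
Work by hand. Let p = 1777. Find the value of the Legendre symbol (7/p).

-1

Reciprocity: 7 ≡ 3 and 1777 ≡ 1 (mod 4), so (7/1777) = +(1777/7).
Reduce top mod 7: now compute (6/7).
Pull out 2: since 7 ≡ 7 (mod 8), (2/7) = +1.
Reciprocity: 3 ≡ 3 and 7 ≡ 3 (mod 4), so (3/7) = −(7/3).
Reduce top mod 3: now compute (1/3).
Reached (1/3) = 1. Collecting the sign flips along the way, the symbol is -1.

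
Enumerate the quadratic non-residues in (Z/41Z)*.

Square k = 1,…,20 (k and 41−k give the same square):
1²=1, 2²=4, 3²=9, 4²=16, 5²=25, 6²=36, 7²≡8, 8²≡23, 9²≡40, 10²≡18, 11²≡39, 12²≡21, 13²≡5, 14²≡32, 15²≡20, 16²≡10, 17²≡2, 18²≡37, 19²≡33, 20²≡31 (mod 41).
The residues are {1, 2, 4, 5, 8, 9, 10, 16, 18, 20, 21, 23, 25, 31, 32, 33, 36, 37, 39, 40}; the non-residues are the remaining 20 nonzero classes.

3 6 7 11 12 13 14 15 17 19 22 24 26 27 28 29 30 34 35 38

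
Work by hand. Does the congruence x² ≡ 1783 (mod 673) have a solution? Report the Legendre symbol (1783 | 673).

First reduce: 1783 ≡ 437 (mod 673).
Reciprocity: 437 ≡ 1 and 673 ≡ 1 (mod 4), so (437/673) = +(673/437).
Reduce top mod 437: now compute (236/437).
Pull out 2^2: since 437 ≡ 5 (mod 8), (2/437) = -1, so (2/437)^2 = +1.
Reciprocity: 59 ≡ 3 and 437 ≡ 1 (mod 4), so (59/437) = +(437/59).
Reduce top mod 59: now compute (24/59).
Pull out 2^3: since 59 ≡ 3 (mod 8), (2/59) = -1, so (2/59)^3 = -1.
Reciprocity: 3 ≡ 3 and 59 ≡ 3 (mod 4), so (3/59) = −(59/3).
Reduce top mod 3: now compute (2/3).
Pull out 2: since 3 ≡ 3 (mod 8), (2/3) = -1.
Reached (1/3) = 1. Collecting the sign flips along the way, the symbol is -1.

-1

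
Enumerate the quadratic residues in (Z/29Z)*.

1,4,5,6,7,9,13,16,20,22,23,24,25,28

Square k = 1,…,14 (k and 29−k give the same square):
1²=1, 2²=4, 3²=9, 4²=16, 5²=25, 6²≡7, 7²≡20, 8²≡6, 9²≡23, 10²≡13, 11²≡5, 12²≡28, 13²≡24, 14²≡22 (mod 29).
So the quadratic residues mod 29 are {1, 4, 5, 6, 7, 9, 13, 16, 20, 22, 23, 24, 25, 28}.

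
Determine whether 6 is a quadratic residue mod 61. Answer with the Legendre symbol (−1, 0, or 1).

Pull out 2: since 61 ≡ 5 (mod 8), (2/61) = -1.
Reciprocity: 3 ≡ 3 and 61 ≡ 1 (mod 4), so (3/61) = +(61/3).
Reduce top mod 3: now compute (1/3).
Reached (1/3) = 1. Collecting the sign flips along the way, the symbol is -1.

-1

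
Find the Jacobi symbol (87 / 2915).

Reciprocity: 87 ≡ 3 and 2915 ≡ 3 (mod 4), so (87/2915) = −(2915/87).
Reduce top mod 87: now compute (44/87).
Pull out 2^2: since 87 ≡ 7 (mod 8), (2/87) = +1, so (2/87)^2 = +1.
Reciprocity: 11 ≡ 3 and 87 ≡ 3 (mod 4), so (11/87) = −(87/11).
Reduce top mod 11: now compute (10/11).
Pull out 2: since 11 ≡ 3 (mod 8), (2/11) = -1.
Reciprocity: 5 ≡ 1 and 11 ≡ 3 (mod 4), so (5/11) = +(11/5).
Reduce top mod 5: now compute (1/5).
Reached (1/5) = 1. Collecting the sign flips along the way, the symbol is -1.

-1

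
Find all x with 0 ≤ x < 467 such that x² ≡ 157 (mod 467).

Since 467 ≡ 3 (mod 4), a square root of 157 is 157^((467+1)/4) = 157^117 mod 467.
Repeated squaring: 157^2≡365, 157^4≡130, 157^8≡88, 157^16≡272, 157^32≡198, 157^64≡443 (mod 467).
157^117 = 157^(64+32+16+4+1) ≡ 422 (mod 467).
Check: 422² = 178084 ≡ 157 (mod 467). The two roots are 45 and 422.

45, 422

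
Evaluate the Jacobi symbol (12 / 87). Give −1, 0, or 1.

0

Pull out 2^2: since 87 ≡ 7 (mod 8), (2/87) = +1, so (2/87)^2 = +1.
Reciprocity: 3 ≡ 3 and 87 ≡ 3 (mod 4), so (3/87) = −(87/3).
Reduce top mod 3: now compute (0/3).
Top reduces to 0: gcd > 1, so the symbol is 0.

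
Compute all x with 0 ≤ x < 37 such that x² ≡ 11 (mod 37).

14, 23

37 ≡ 1 (mod 4), so we find a root by search.
Trying successive values, 14² = 196 ≡ 11 (mod 37). The other root is 37 − 14 = 23.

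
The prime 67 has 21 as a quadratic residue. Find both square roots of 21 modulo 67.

Since 67 ≡ 3 (mod 4), a square root of 21 is 21^((67+1)/4) = 21^17 mod 67.
Repeated squaring: 21^2≡39, 21^4≡47, 21^8≡65, 21^16≡4 (mod 67).
21^17 = 21^(16+1) ≡ 17 (mod 67).
Check: 17² = 289 ≡ 21 (mod 67). The two roots are 17 and 50.

17, 50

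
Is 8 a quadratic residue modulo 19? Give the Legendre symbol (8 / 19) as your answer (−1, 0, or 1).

-1

Pull out 2^3: since 19 ≡ 3 (mod 8), (2/19) = -1, so (2/19)^3 = -1.
Reached (1/19) = 1. Collecting the sign flips along the way, the symbol is -1.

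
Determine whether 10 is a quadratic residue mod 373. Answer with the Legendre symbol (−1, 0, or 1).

Pull out 2: since 373 ≡ 5 (mod 8), (2/373) = -1.
Reciprocity: 5 ≡ 1 and 373 ≡ 1 (mod 4), so (5/373) = +(373/5).
Reduce top mod 5: now compute (3/5).
Reciprocity: 3 ≡ 3 and 5 ≡ 1 (mod 4), so (3/5) = +(5/3).
Reduce top mod 3: now compute (2/3).
Pull out 2: since 3 ≡ 3 (mod 8), (2/3) = -1.
Reached (1/3) = 1. Collecting the sign flips along the way, the symbol is +1.

1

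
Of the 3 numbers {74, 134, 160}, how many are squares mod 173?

(74/173) = -1 → non-residue.
(134/173) = -1 → non-residue.
(160/173) = +1 → QR.
Total quadratic residues among the 3: 1.

1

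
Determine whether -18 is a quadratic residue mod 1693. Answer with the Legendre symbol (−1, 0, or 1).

First reduce: -18 ≡ 1675 (mod 1693).
Reciprocity: 1675 ≡ 3 and 1693 ≡ 1 (mod 4), so (1675/1693) = +(1693/1675).
Reduce top mod 1675: now compute (18/1675).
Pull out 2: since 1675 ≡ 3 (mod 8), (2/1675) = -1.
Reciprocity: 9 ≡ 1 and 1675 ≡ 3 (mod 4), so (9/1675) = +(1675/9).
Reduce top mod 9: now compute (1/9).
Reached (1/9) = 1. Collecting the sign flips along the way, the symbol is -1.

-1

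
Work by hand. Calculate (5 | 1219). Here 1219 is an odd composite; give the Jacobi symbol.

Reciprocity: 5 ≡ 1 and 1219 ≡ 3 (mod 4), so (5/1219) = +(1219/5).
Reduce top mod 5: now compute (4/5).
Pull out 2^2: since 5 ≡ 5 (mod 8), (2/5) = -1, so (2/5)^2 = +1.
Reached (1/5) = 1. Collecting the sign flips along the way, the symbol is +1.

1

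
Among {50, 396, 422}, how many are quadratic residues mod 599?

(50/599) = +1 → QR.
(396/599) = -1 → non-residue.
(422/599) = +1 → QR.
Total quadratic residues among the 3: 2.

2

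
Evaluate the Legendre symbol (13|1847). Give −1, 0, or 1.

1

Reciprocity: 13 ≡ 1 and 1847 ≡ 3 (mod 4), so (13/1847) = +(1847/13).
Reduce top mod 13: now compute (1/13).
Reached (1/13) = 1. Collecting the sign flips along the way, the symbol is +1.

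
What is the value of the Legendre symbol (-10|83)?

-1

First reduce: -10 ≡ 73 (mod 83).
Reciprocity: 73 ≡ 1 and 83 ≡ 3 (mod 4), so (73/83) = +(83/73).
Reduce top mod 73: now compute (10/73).
Pull out 2: since 73 ≡ 1 (mod 8), (2/73) = +1.
Reciprocity: 5 ≡ 1 and 73 ≡ 1 (mod 4), so (5/73) = +(73/5).
Reduce top mod 5: now compute (3/5).
Reciprocity: 3 ≡ 3 and 5 ≡ 1 (mod 4), so (3/5) = +(5/3).
Reduce top mod 3: now compute (2/3).
Pull out 2: since 3 ≡ 3 (mod 8), (2/3) = -1.
Reached (1/3) = 1. Collecting the sign flips along the way, the symbol is -1.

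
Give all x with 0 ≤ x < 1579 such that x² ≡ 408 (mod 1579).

Since 1579 ≡ 3 (mod 4), a square root of 408 is 408^((1579+1)/4) = 408^395 mod 1579.
Repeated squaring: 408^2≡669, 408^4≡704, 408^8≡1389, 408^16≡1362, 408^32≡1298, 408^64≡11, 408^128≡121, 408^256≡430 (mod 1579).
408^395 = 408^(256+128+8+2+1) ≡ 1497 (mod 1579).
Check: 1497² = 2241009 ≡ 408 (mod 1579). The two roots are 82 and 1497.

82, 1497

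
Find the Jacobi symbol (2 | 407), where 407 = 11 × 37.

1

Pull out 2: since 407 ≡ 7 (mod 8), (2/407) = +1.
Reached (1/407) = 1. Collecting the sign flips along the way, the symbol is +1.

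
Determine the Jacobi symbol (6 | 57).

Pull out 2: since 57 ≡ 1 (mod 8), (2/57) = +1.
Reciprocity: 3 ≡ 3 and 57 ≡ 1 (mod 4), so (3/57) = +(57/3).
Reduce top mod 3: now compute (0/3).
Top reduces to 0: gcd > 1, so the symbol is 0.

0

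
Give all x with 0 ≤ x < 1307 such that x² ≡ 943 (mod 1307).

260, 1047

Since 1307 ≡ 3 (mod 4), a square root of 943 is 943^((1307+1)/4) = 943^327 mod 1307.
Repeated squaring: 943^2≡489, 943^4≡1247, 943^8≡986, 943^16≡1095, 943^32≡506, 943^64≡1171, 943^128≡198, 943^256≡1301 (mod 1307).
943^327 = 943^(256+64+4+2+1) ≡ 260 (mod 1307).
Check: 260² = 67600 ≡ 943 (mod 1307). The two roots are 260 and 1047.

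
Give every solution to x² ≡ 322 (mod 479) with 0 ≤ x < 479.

127, 352

Since 479 ≡ 3 (mod 4), a square root of 322 is 322^((479+1)/4) = 322^120 mod 479.
Repeated squaring: 322^2≡220, 322^4≡21, 322^8≡441, 322^16≡7, 322^32≡49, 322^64≡6 (mod 479).
322^120 = 322^(64+32+16+8) ≡ 352 (mod 479).
Check: 352² = 123904 ≡ 322 (mod 479). The two roots are 127 and 352.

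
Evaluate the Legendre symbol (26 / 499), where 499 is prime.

1

Euler's criterion: (26/499) ≡ 26^249 (mod 499).
26^2 ≡ 177 (mod 499)
26^4 ≡ 391 (mod 499)
26^8 ≡ 187 (mod 499)
26^16 ≡ 39 (mod 499)
26^32 ≡ 24 (mod 499)
26^64 ≡ 77 (mod 499)
26^128 ≡ 440 (mod 499)
26^249 = 26^(128+64+32+16+8+1) ≡ 1 (mod 499).
Result is 1, so (26/499) = 1.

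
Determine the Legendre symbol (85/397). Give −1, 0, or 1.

1

Euler's criterion: (85/397) ≡ 85^198 (mod 397).
85^2 ≡ 79 (mod 397)
85^4 ≡ 286 (mod 397)
85^8 ≡ 14 (mod 397)
85^16 ≡ 196 (mod 397)
85^32 ≡ 304 (mod 397)
85^64 ≡ 312 (mod 397)
85^128 ≡ 79 (mod 397)
85^198 = 85^(128+64+4+2) ≡ 1 (mod 397).
Result is 1, so (85/397) = 1.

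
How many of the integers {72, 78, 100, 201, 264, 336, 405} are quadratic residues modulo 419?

(72/419) = -1 → non-residue.
(78/419) = -1 → non-residue.
(100/419) = +1 → QR.
(201/419) = -1 → non-residue.
(264/419) = +1 → QR.
(336/419) = +1 → QR.
(405/419) = +1 → QR.
Total quadratic residues among the 7: 4.

4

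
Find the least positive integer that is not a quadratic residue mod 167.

5

(2/167) = +1, so 2 is a residue.
(3/167) = +1, so 3 is a residue.
(4/167) = +1, so 4 is a residue.
(5/167) = −1, so 5 is the smallest positive non-residue mod 167.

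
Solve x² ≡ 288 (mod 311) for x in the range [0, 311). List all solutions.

141, 170

Since 311 ≡ 3 (mod 4), a square root of 288 is 288^((311+1)/4) = 288^78 mod 311.
Repeated squaring: 288^2≡218, 288^4≡252, 288^8≡60, 288^16≡179, 288^32≡8, 288^64≡64 (mod 311).
288^78 = 288^(64+8+4+2) ≡ 141 (mod 311).
Check: 141² = 19881 ≡ 288 (mod 311). The two roots are 141 and 170.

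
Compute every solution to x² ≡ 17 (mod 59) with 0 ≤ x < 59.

Since 59 ≡ 3 (mod 4), a square root of 17 is 17^((59+1)/4) = 17^15 mod 59.
Repeated squaring: 17^2≡53, 17^4≡36, 17^8≡57 (mod 59).
17^15 = 17^(8+4+2+1) ≡ 28 (mod 59).
Check: 28² = 784 ≡ 17 (mod 59). The two roots are 28 and 31.

28, 31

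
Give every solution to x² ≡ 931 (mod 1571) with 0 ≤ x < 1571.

Since 1571 ≡ 3 (mod 4), a square root of 931 is 931^((1571+1)/4) = 931^393 mod 1571.
Repeated squaring: 931^2≡1140, 931^4≡383, 931^8≡586, 931^16≡918, 931^32≡668, 931^64≡60, 931^128≡458, 931^256≡821 (mod 1571).
931^393 = 931^(256+128+8+1) ≡ 1442 (mod 1571).
Check: 1442² = 2079364 ≡ 931 (mod 1571). The two roots are 129 and 1442.

129, 1442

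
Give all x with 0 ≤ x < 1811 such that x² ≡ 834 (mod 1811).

Since 1811 ≡ 3 (mod 4), a square root of 834 is 834^((1811+1)/4) = 834^453 mod 1811.
Repeated squaring: 834^2≡132, 834^4≡1125, 834^8≡1547, 834^16≡878, 834^32≡1209, 834^64≡204, 834^128≡1774, 834^256≡1369 (mod 1811).
834^453 = 834^(256+128+64+4+1) ≡ 1289 (mod 1811).
Check: 1289² = 1661521 ≡ 834 (mod 1811). The two roots are 522 and 1289.

522, 1289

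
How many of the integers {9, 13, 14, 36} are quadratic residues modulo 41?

(9/41) = +1 → QR.
(13/41) = -1 → non-residue.
(14/41) = -1 → non-residue.
(36/41) = +1 → QR.
Total quadratic residues among the 4: 2.

2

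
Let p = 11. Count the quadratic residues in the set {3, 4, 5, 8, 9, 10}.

4

(3/11) = +1 → QR.
(4/11) = +1 → QR.
(5/11) = +1 → QR.
(8/11) = -1 → non-residue.
(9/11) = +1 → QR.
(10/11) = -1 → non-residue.
Total quadratic residues among the 6: 4.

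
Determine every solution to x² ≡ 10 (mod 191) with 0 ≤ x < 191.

34, 157

Since 191 ≡ 3 (mod 4), a square root of 10 is 10^((191+1)/4) = 10^48 mod 191.
Repeated squaring: 10^2≡100, 10^4≡68, 10^8≡40, 10^16≡72, 10^32≡27 (mod 191).
10^48 = 10^(32+16) ≡ 34 (mod 191).
Check: 34² = 1156 ≡ 10 (mod 191). The two roots are 34 and 157.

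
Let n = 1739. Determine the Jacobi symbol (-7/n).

-1

First reduce: -7 ≡ 1732 (mod 1739).
Pull out 2^2: since 1739 ≡ 3 (mod 8), (2/1739) = -1, so (2/1739)^2 = +1.
Reciprocity: 433 ≡ 1 and 1739 ≡ 3 (mod 4), so (433/1739) = +(1739/433).
Reduce top mod 433: now compute (7/433).
Reciprocity: 7 ≡ 3 and 433 ≡ 1 (mod 4), so (7/433) = +(433/7).
Reduce top mod 7: now compute (6/7).
Pull out 2: since 7 ≡ 7 (mod 8), (2/7) = +1.
Reciprocity: 3 ≡ 3 and 7 ≡ 3 (mod 4), so (3/7) = −(7/3).
Reduce top mod 3: now compute (1/3).
Reached (1/3) = 1. Collecting the sign flips along the way, the symbol is -1.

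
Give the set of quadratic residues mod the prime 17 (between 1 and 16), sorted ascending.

1,2,4,8,9,13,15,16

Square k = 1,…,8 (k and 17−k give the same square):
1²=1, 2²=4, 3²=9, 4²=16, 5²≡8, 6²≡2, 7²≡15, 8²≡13 (mod 17).
So the quadratic residues mod 17 are {1, 2, 4, 8, 9, 13, 15, 16}.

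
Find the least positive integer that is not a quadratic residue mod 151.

(2/151) = +1, so 2 is a residue.
(3/151) = −1, so 3 is the smallest positive non-residue mod 151.

3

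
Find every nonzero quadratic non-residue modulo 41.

3, 6, 7, 11, 12, 13, 14, 15, 17, 19, 22, 24, 26, 27, 28, 29, 30, 34, 35, 38

Square k = 1,…,20 (k and 41−k give the same square):
1²=1, 2²=4, 3²=9, 4²=16, 5²=25, 6²=36, 7²≡8, 8²≡23, 9²≡40, 10²≡18, 11²≡39, 12²≡21, 13²≡5, 14²≡32, 15²≡20, 16²≡10, 17²≡2, 18²≡37, 19²≡33, 20²≡31 (mod 41).
The residues are {1, 2, 4, 5, 8, 9, 10, 16, 18, 20, 21, 23, 25, 31, 32, 33, 36, 37, 39, 40}; the non-residues are the remaining 20 nonzero classes.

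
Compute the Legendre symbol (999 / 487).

First reduce: 999 ≡ 25 (mod 487).
Reciprocity: 25 ≡ 1 and 487 ≡ 3 (mod 4), so (25/487) = +(487/25).
Reduce top mod 25: now compute (12/25).
Pull out 2^2: since 25 ≡ 1 (mod 8), (2/25) = +1, so (2/25)^2 = +1.
Reciprocity: 3 ≡ 3 and 25 ≡ 1 (mod 4), so (3/25) = +(25/3).
Reduce top mod 3: now compute (1/3).
Reached (1/3) = 1. Collecting the sign flips along the way, the symbol is +1.

1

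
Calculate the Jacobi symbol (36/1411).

1

Pull out 2^2: since 1411 ≡ 3 (mod 8), (2/1411) = -1, so (2/1411)^2 = +1.
Reciprocity: 9 ≡ 1 and 1411 ≡ 3 (mod 4), so (9/1411) = +(1411/9).
Reduce top mod 9: now compute (7/9).
Reciprocity: 7 ≡ 3 and 9 ≡ 1 (mod 4), so (7/9) = +(9/7).
Reduce top mod 7: now compute (2/7).
Pull out 2: since 7 ≡ 7 (mod 8), (2/7) = +1.
Reached (1/7) = 1. Collecting the sign flips along the way, the symbol is +1.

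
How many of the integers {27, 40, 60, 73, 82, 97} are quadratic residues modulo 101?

2

(27/101) = -1 → non-residue.
(40/101) = -1 → non-residue.
(60/101) = -1 → non-residue.
(73/101) = -1 → non-residue.
(82/101) = +1 → QR.
(97/101) = +1 → QR.
Total quadratic residues among the 6: 2.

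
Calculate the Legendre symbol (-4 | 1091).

-1

First reduce: -4 ≡ 1087 (mod 1091).
Reciprocity: 1087 ≡ 3 and 1091 ≡ 3 (mod 4), so (1087/1091) = −(1091/1087).
Reduce top mod 1087: now compute (4/1087).
Pull out 2^2: since 1087 ≡ 7 (mod 8), (2/1087) = +1, so (2/1087)^2 = +1.
Reached (1/1087) = 1. Collecting the sign flips along the way, the symbol is -1.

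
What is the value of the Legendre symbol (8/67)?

-1

Euler's criterion: (8/67) ≡ 8^33 (mod 67).
8^2 ≡ 64 (mod 67)
8^4 ≡ 9 (mod 67)
8^8 ≡ 14 (mod 67)
8^16 ≡ 62 (mod 67)
8^32 ≡ 25 (mod 67)
8^33 = 8^(32+1) ≡ 66 (mod 67).
Result is 66 ≡ −1, so (8/67) = −1.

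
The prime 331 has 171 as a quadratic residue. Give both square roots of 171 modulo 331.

59, 272

Since 331 ≡ 3 (mod 4), a square root of 171 is 171^((331+1)/4) = 171^83 mod 331.
Repeated squaring: 171^2≡113, 171^4≡191, 171^8≡71, 171^16≡76, 171^32≡149, 171^64≡24 (mod 331).
171^83 = 171^(64+16+2+1) ≡ 272 (mod 331).
Check: 272² = 73984 ≡ 171 (mod 331). The two roots are 59 and 272.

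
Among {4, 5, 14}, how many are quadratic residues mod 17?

(4/17) = +1 → QR.
(5/17) = -1 → non-residue.
(14/17) = -1 → non-residue.
Total quadratic residues among the 3: 1.

1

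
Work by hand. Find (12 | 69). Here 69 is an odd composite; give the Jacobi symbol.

Pull out 2^2: since 69 ≡ 5 (mod 8), (2/69) = -1, so (2/69)^2 = +1.
Reciprocity: 3 ≡ 3 and 69 ≡ 1 (mod 4), so (3/69) = +(69/3).
Reduce top mod 3: now compute (0/3).
Top reduces to 0: gcd > 1, so the symbol is 0.

0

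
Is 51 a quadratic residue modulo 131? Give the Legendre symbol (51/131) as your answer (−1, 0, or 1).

Reciprocity: 51 ≡ 3 and 131 ≡ 3 (mod 4), so (51/131) = −(131/51).
Reduce top mod 51: now compute (29/51).
Reciprocity: 29 ≡ 1 and 51 ≡ 3 (mod 4), so (29/51) = +(51/29).
Reduce top mod 29: now compute (22/29).
Pull out 2: since 29 ≡ 5 (mod 8), (2/29) = -1.
Reciprocity: 11 ≡ 3 and 29 ≡ 1 (mod 4), so (11/29) = +(29/11).
Reduce top mod 11: now compute (7/11).
Reciprocity: 7 ≡ 3 and 11 ≡ 3 (mod 4), so (7/11) = −(11/7).
Reduce top mod 7: now compute (4/7).
Pull out 2^2: since 7 ≡ 7 (mod 8), (2/7) = +1, so (2/7)^2 = +1.
Reached (1/7) = 1. Collecting the sign flips along the way, the symbol is -1.

-1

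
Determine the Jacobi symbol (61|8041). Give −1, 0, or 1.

Reciprocity: 61 ≡ 1 and 8041 ≡ 1 (mod 4), so (61/8041) = +(8041/61).
Reduce top mod 61: now compute (50/61).
Pull out 2: since 61 ≡ 5 (mod 8), (2/61) = -1.
Reciprocity: 25 ≡ 1 and 61 ≡ 1 (mod 4), so (25/61) = +(61/25).
Reduce top mod 25: now compute (11/25).
Reciprocity: 11 ≡ 3 and 25 ≡ 1 (mod 4), so (11/25) = +(25/11).
Reduce top mod 11: now compute (3/11).
Reciprocity: 3 ≡ 3 and 11 ≡ 3 (mod 4), so (3/11) = −(11/3).
Reduce top mod 3: now compute (2/3).
Pull out 2: since 3 ≡ 3 (mod 8), (2/3) = -1.
Reached (1/3) = 1. Collecting the sign flips along the way, the symbol is -1.

-1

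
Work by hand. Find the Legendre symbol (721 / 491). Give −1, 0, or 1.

First reduce: 721 ≡ 230 (mod 491).
Pull out 2: since 491 ≡ 3 (mod 8), (2/491) = -1.
Reciprocity: 115 ≡ 3 and 491 ≡ 3 (mod 4), so (115/491) = −(491/115).
Reduce top mod 115: now compute (31/115).
Reciprocity: 31 ≡ 3 and 115 ≡ 3 (mod 4), so (31/115) = −(115/31).
Reduce top mod 31: now compute (22/31).
Pull out 2: since 31 ≡ 7 (mod 8), (2/31) = +1.
Reciprocity: 11 ≡ 3 and 31 ≡ 3 (mod 4), so (11/31) = −(31/11).
Reduce top mod 11: now compute (9/11).
Reciprocity: 9 ≡ 1 and 11 ≡ 3 (mod 4), so (9/11) = +(11/9).
Reduce top mod 9: now compute (2/9).
Pull out 2: since 9 ≡ 1 (mod 8), (2/9) = +1.
Reached (1/9) = 1. Collecting the sign flips along the way, the symbol is +1.

1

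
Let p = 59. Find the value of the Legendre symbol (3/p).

1

Euler's criterion: (3/59) ≡ 3^29 (mod 59).
3^2 ≡ 9 (mod 59)
3^4 ≡ 22 (mod 59)
3^8 ≡ 12 (mod 59)
3^16 ≡ 26 (mod 59)
3^29 = 3^(16+8+4+1) ≡ 1 (mod 59).
Result is 1, so (3/59) = 1.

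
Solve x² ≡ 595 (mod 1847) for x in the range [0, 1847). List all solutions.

879, 968

Since 1847 ≡ 3 (mod 4), a square root of 595 is 595^((1847+1)/4) = 595^462 mod 1847.
Repeated squaring: 595^2≡1248, 595^4≡483, 595^8≡567, 595^16≡111, 595^32≡1239, 595^64≡264, 595^128≡1357, 595^256≡1837 (mod 1847).
595^462 = 595^(256+128+64+8+4+2) ≡ 968 (mod 1847).
Check: 968² = 937024 ≡ 595 (mod 1847). The two roots are 879 and 968.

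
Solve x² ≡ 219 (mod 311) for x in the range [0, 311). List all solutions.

29, 282

Since 311 ≡ 3 (mod 4), a square root of 219 is 219^((311+1)/4) = 219^78 mod 311.
Repeated squaring: 219^2≡67, 219^4≡135, 219^8≡187, 219^16≡137, 219^32≡109, 219^64≡63 (mod 311).
219^78 = 219^(64+8+4+2) ≡ 282 (mod 311).
Check: 282² = 79524 ≡ 219 (mod 311). The two roots are 29 and 282.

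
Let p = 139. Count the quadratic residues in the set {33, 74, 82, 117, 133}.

(33/139) = -1 → non-residue.
(74/139) = -1 → non-residue.
(82/139) = -1 → non-residue.
(117/139) = +1 → QR.
(133/139) = -1 → non-residue.
Total quadratic residues among the 5: 1.

1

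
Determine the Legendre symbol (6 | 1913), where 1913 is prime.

Pull out 2: since 1913 ≡ 1 (mod 8), (2/1913) = +1.
Reciprocity: 3 ≡ 3 and 1913 ≡ 1 (mod 4), so (3/1913) = +(1913/3).
Reduce top mod 3: now compute (2/3).
Pull out 2: since 3 ≡ 3 (mod 8), (2/3) = -1.
Reached (1/3) = 1. Collecting the sign flips along the way, the symbol is -1.

-1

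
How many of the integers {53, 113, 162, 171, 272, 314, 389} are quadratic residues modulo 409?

4

(53/409) = +1 → QR.
(113/409) = -1 → non-residue.
(162/409) = +1 → QR.
(171/409) = -1 → non-residue.
(272/409) = +1 → QR.
(314/409) = -1 → non-residue.
(389/409) = +1 → QR.
Total quadratic residues among the 7: 4.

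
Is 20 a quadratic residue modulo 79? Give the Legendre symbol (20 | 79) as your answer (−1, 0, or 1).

1

Pull out 2^2: since 79 ≡ 7 (mod 8), (2/79) = +1, so (2/79)^2 = +1.
Reciprocity: 5 ≡ 1 and 79 ≡ 3 (mod 4), so (5/79) = +(79/5).
Reduce top mod 5: now compute (4/5).
Pull out 2^2: since 5 ≡ 5 (mod 8), (2/5) = -1, so (2/5)^2 = +1.
Reached (1/5) = 1. Collecting the sign flips along the way, the symbol is +1.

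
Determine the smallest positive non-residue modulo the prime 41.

(2/41) = +1, so 2 is a residue.
(3/41) = −1, so 3 is the smallest positive non-residue mod 41.

3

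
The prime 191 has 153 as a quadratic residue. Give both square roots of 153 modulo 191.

Since 191 ≡ 3 (mod 4), a square root of 153 is 153^((191+1)/4) = 153^48 mod 191.
Repeated squaring: 153^2≡107, 153^4≡180, 153^8≡121, 153^16≡125, 153^32≡154 (mod 191).
153^48 = 153^(32+16) ≡ 150 (mod 191).
Check: 150² = 22500 ≡ 153 (mod 191). The two roots are 41 and 150.

41, 150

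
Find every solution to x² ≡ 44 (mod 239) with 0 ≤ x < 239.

Since 239 ≡ 3 (mod 4), a square root of 44 is 44^((239+1)/4) = 44^60 mod 239.
Repeated squaring: 44^2≡24, 44^4≡98, 44^8≡44, 44^16≡24, 44^32≡98 (mod 239).
44^60 = 44^(32+16+8+4) ≡ 98 (mod 239).
Check: 98² = 9604 ≡ 44 (mod 239). The two roots are 98 and 141.

98, 141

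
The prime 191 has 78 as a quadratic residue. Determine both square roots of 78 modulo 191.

Since 191 ≡ 3 (mod 4), a square root of 78 is 78^((191+1)/4) = 78^48 mod 191.
Repeated squaring: 78^2≡163, 78^4≡20, 78^8≡18, 78^16≡133, 78^32≡117 (mod 191).
78^48 = 78^(32+16) ≡ 90 (mod 191).
Check: 90² = 8100 ≡ 78 (mod 191). The two roots are 90 and 101.

90, 101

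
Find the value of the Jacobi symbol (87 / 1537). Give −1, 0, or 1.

Reciprocity: 87 ≡ 3 and 1537 ≡ 1 (mod 4), so (87/1537) = +(1537/87).
Reduce top mod 87: now compute (58/87).
Pull out 2: since 87 ≡ 7 (mod 8), (2/87) = +1.
Reciprocity: 29 ≡ 1 and 87 ≡ 3 (mod 4), so (29/87) = +(87/29).
Reduce top mod 29: now compute (0/29).
Top reduces to 0: gcd > 1, so the symbol is 0.

0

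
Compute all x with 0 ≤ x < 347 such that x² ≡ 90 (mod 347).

28, 319

Since 347 ≡ 3 (mod 4), a square root of 90 is 90^((347+1)/4) = 90^87 mod 347.
Repeated squaring: 90^2≡119, 90^4≡281, 90^8≡192, 90^16≡82, 90^32≡131, 90^64≡158 (mod 347).
90^87 = 90^(64+16+4+2+1) ≡ 319 (mod 347).
Check: 319² = 101761 ≡ 90 (mod 347). The two roots are 28 and 319.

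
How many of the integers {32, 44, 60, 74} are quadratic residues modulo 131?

(32/131) = -1 → non-residue.
(44/131) = +1 → QR.
(60/131) = +1 → QR.
(74/131) = +1 → QR.
Total quadratic residues among the 4: 3.

3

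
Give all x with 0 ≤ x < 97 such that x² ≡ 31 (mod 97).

15, 82

97 ≡ 1 (mod 4), so we find a root by search.
Trying successive values, 15² = 225 ≡ 31 (mod 97). The other root is 97 − 15 = 82.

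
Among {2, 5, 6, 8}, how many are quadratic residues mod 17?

2

(2/17) = +1 → QR.
(5/17) = -1 → non-residue.
(6/17) = -1 → non-residue.
(8/17) = +1 → QR.
Total quadratic residues among the 4: 2.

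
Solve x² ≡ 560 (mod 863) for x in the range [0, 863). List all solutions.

386, 477

Since 863 ≡ 3 (mod 4), a square root of 560 is 560^((863+1)/4) = 560^216 mod 863.
Repeated squaring: 560^2≡331, 560^4≡823, 560^8≡737, 560^16≡342, 560^32≡459, 560^64≡109, 560^128≡662 (mod 863).
560^216 = 560^(128+64+16+8) ≡ 477 (mod 863).
Check: 477² = 227529 ≡ 560 (mod 863). The two roots are 386 and 477.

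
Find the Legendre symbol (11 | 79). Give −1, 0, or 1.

1

Euler's criterion: (11/79) ≡ 11^39 (mod 79).
11^2 ≡ 42 (mod 79)
11^4 ≡ 26 (mod 79)
11^8 ≡ 44 (mod 79)
11^16 ≡ 40 (mod 79)
11^32 ≡ 20 (mod 79)
11^39 = 11^(32+4+2+1) ≡ 1 (mod 79).
Result is 1, so (11/79) = 1.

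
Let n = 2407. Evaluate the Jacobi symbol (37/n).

Reciprocity: 37 ≡ 1 and 2407 ≡ 3 (mod 4), so (37/2407) = +(2407/37).
Reduce top mod 37: now compute (2/37).
Pull out 2: since 37 ≡ 5 (mod 8), (2/37) = -1.
Reached (1/37) = 1. Collecting the sign flips along the way, the symbol is -1.

-1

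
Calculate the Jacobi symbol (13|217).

1

Reciprocity: 13 ≡ 1 and 217 ≡ 1 (mod 4), so (13/217) = +(217/13).
Reduce top mod 13: now compute (9/13).
Reciprocity: 9 ≡ 1 and 13 ≡ 1 (mod 4), so (9/13) = +(13/9).
Reduce top mod 9: now compute (4/9).
Pull out 2^2: since 9 ≡ 1 (mod 8), (2/9) = +1, so (2/9)^2 = +1.
Reached (1/9) = 1. Collecting the sign flips along the way, the symbol is +1.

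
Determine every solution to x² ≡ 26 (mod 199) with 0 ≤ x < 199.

Since 199 ≡ 3 (mod 4), a square root of 26 is 26^((199+1)/4) = 26^50 mod 199.
Repeated squaring: 26^2≡79, 26^4≡72, 26^8≡10, 26^16≡100, 26^32≡50 (mod 199).
26^50 = 26^(32+16+2) ≡ 184 (mod 199).
Check: 184² = 33856 ≡ 26 (mod 199). The two roots are 15 and 184.

15, 184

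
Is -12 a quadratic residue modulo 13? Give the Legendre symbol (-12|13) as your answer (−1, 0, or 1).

First reduce: -12 ≡ 1 (mod 13).
Reached (1/13) = 1. Collecting the sign flips along the way, the symbol is +1.

1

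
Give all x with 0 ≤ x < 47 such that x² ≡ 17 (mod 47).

Since 47 ≡ 3 (mod 4), a square root of 17 is 17^((47+1)/4) = 17^12 mod 47.
Repeated squaring: 17^2≡7, 17^4≡2, 17^8≡4 (mod 47).
17^12 = 17^(8+4) ≡ 8 (mod 47).
Check: 8² = 64 ≡ 17 (mod 47). The two roots are 8 and 39.

8, 39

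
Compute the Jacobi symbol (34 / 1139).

0

Pull out 2: since 1139 ≡ 3 (mod 8), (2/1139) = -1.
Reciprocity: 17 ≡ 1 and 1139 ≡ 3 (mod 4), so (17/1139) = +(1139/17).
Reduce top mod 17: now compute (0/17).
Top reduces to 0: gcd > 1, so the symbol is 0.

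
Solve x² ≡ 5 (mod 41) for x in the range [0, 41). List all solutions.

13, 28

41 ≡ 1 (mod 4), so we find a root by search.
Trying successive values, 13² = 169 ≡ 5 (mod 41). The other root is 41 − 13 = 28.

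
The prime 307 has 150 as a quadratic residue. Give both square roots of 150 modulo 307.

Since 307 ≡ 3 (mod 4), a square root of 150 is 150^((307+1)/4) = 150^77 mod 307.
Repeated squaring: 150^2≡89, 150^4≡246, 150^8≡37, 150^16≡141, 150^32≡233, 150^64≡257 (mod 307).
150^77 = 150^(64+8+4+1) ≡ 134 (mod 307).
Check: 134² = 17956 ≡ 150 (mod 307). The two roots are 134 and 173.

134, 173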